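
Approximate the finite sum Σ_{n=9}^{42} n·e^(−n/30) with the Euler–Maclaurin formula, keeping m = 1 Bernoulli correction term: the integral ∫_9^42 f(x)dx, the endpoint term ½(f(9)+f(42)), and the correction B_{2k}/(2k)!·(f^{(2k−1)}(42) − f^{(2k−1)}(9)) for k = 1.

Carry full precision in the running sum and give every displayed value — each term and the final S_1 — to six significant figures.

The integral term ∫_9^42 x·e^(−x/30) dx = 334.108.
Boundary: ½(f(9) + f(42)) = ½(6.66736 + 10.3571) = 8.51222.
Integral + boundary = 342.620.
Correction k=1: B_{2}/2! · (f^{(1)}(42) − f^{(1)}(9)) = 1/12 · (-0.0986388 − 0.518573) = -0.0514343.

S_1 ≈ 342.569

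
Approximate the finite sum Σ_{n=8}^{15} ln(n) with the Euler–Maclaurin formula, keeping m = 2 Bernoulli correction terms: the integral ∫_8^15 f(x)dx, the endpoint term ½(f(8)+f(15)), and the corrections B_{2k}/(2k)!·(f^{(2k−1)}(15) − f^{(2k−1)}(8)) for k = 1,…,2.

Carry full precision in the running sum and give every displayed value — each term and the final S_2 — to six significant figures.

S_2 ≈ 19.3741

Integral: ∫_8^15 ln(x) dx = 16.9852.
Endpoint term: (f(8) + f(15))/2 = (2.07944 + 2.70805)/2 = 2.39375.
Integral + boundary = 19.3790.
k=1: B_{2}/(2)! × [f^{(1)}(15) − f^{(1)}(8)] = 1/12 × (0.0666667 − 0.125000) = -0.00486111.
Partial sum through k=1: 19.3741.
k=2: B_{4}/(4)! × [f^{(3)}(15) − f^{(3)}(8)] = −1/720 × (0.000592593 − 0.00390625) = 4.60230e-06.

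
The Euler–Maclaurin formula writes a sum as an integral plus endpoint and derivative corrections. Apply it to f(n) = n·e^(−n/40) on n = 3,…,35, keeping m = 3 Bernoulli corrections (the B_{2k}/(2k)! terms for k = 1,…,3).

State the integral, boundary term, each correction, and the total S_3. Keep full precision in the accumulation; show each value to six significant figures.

S_3 ≈ 353.752

∫_3^35 x·e^(−x/40) dx evaluates to 345.133.
Endpoint term: (f(3) + f(35))/2 = (2.78323 + 14.5902)/2 = 8.68670.
So far: 353.819.
Correction k=1: B_{2}/2! · (f^{(1)}(35) − f^{(1)}(3)) = 1/12 · (0.0521078 − 0.858163) = -0.0671712.
After k=1: 353.752.
Correction k=2: B_{4}/4! · (f^{(3)}(35) − f^{(3)}(3)) = −1/720 · (0.000553645 − 0.00169603) = 1.58665e-06.
After k=2: 353.752.
Correction k=3: B_{6}/6! · (f^{(5)}(35) − f^{(5)}(3)) = 1/30240 · (6.71701e-07 − 1.78482e-06) = -3.68094e-11.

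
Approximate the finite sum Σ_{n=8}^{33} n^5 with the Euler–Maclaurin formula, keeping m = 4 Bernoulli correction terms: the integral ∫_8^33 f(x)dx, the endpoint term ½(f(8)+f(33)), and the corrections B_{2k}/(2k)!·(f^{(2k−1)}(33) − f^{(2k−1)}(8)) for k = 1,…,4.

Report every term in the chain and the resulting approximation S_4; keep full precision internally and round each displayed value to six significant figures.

The integral term ∫_8^33 x^5 dx = 2.15201e+08.
Boundary: ½(f(8) + f(33)) = ½(32768.0 + 3.91354e+07) = 1.95841e+07.
Integral + boundary = 2.34785e+08.
k=1: B_{2}/(2)! × [f^{(1)}(33) − f^{(1)}(8)] = 1/12 × (5.92960e+06 − 20480.0) = 492427.
Running total after k=1: 2.35277e+08.
k=2: B_{4}/(4)! × [f^{(3)}(33) − f^{(3)}(8)] = −1/720 × (65340.0 − 3840.00) = -85.4167.
Running total after k=2: 2.35277e+08.
k=3: B_{6}/(6)! × [f^{(5)}(33) − f^{(5)}(8)] = 1/30240 × (120.000 − 120.000) = 0.00000.
Running total after k=3: 2.35277e+08.
k=4: B_{8}/(8)! × [f^{(7)}(33) − f^{(7)}(8)] = −1/1209600 × (0.00000 − 0.00000) = 0.00000.

S_4 ≈ 2.35277e+08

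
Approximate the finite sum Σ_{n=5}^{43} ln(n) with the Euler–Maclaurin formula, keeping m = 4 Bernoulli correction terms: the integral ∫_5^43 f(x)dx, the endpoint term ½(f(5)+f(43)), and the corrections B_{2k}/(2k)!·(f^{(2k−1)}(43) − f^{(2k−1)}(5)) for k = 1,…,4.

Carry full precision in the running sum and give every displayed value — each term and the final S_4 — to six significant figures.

S_4 ≈ 118.355

Integral: ∫_5^43 ln(x) dx = 115.684.
½[f(5) + f(43)] = ½[1.60944 + 3.76120] = 2.68532.
Integral + boundary = 118.370.
k=1: B_{2}/(2)! × [f^{(1)}(43) − f^{(1)}(5)] = 1/12 × (0.0232558 − 0.200000) = -0.0147287.
Partial sum through k=1: 118.355.
k=2: B_{4}/(4)! × [f^{(3)}(43) − f^{(3)}(5)] = −1/720 × (2.51550e-05 − 0.0160000) = 2.21873e-05.
Partial sum through k=2: 118.355.
k=3: B_{6}/(6)! × [f^{(5)}(43) − f^{(5)}(5)] = 1/30240 × (1.63256e-07 − 0.00768000) = -2.53963e-07.
Partial sum through k=3: 118.355.
k=4: B_{8}/(8)! × [f^{(7)}(43) − f^{(7)}(5)] = −1/1209600 × (2.64883e-09 − 0.00921600) = 7.61905e-09.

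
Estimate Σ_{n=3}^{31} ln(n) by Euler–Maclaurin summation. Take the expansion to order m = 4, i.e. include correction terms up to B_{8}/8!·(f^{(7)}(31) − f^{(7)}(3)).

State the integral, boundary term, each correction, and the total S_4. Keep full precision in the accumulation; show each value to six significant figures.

∫_3^31 ln(x) dx evaluates to 75.1578.
Boundary: ½(f(3) + f(31)) = ½(1.09861 + 3.43399) = 2.26630.
Running total after boundary: 77.4241.
k=1: B_{2}/(2)! × [f^{(1)}(31) − f^{(1)}(3)] = 1/12 × (0.0322581 − 0.333333) = -0.0250896.
Running total after k=1: 77.3990.
k=2: B_{4}/(4)! × [f^{(3)}(31) − f^{(3)}(3)] = −1/720 × (6.71344e-05 − 0.0740741) = 0.000102787.
Running total after k=2: 77.3991.
k=3: B_{6}/(6)! × [f^{(5)}(31) − f^{(5)}(3)] = 1/30240 × (8.38306e-07 − 0.0987654) = -3.26602e-06.
Running total after k=3: 77.3991.
k=4: B_{8}/(8)! × [f^{(7)}(31) − f^{(7)}(3)] = −1/1209600 × (2.61698e-08 − 0.329218) = 2.72171e-07.

S_4 ≈ 77.3991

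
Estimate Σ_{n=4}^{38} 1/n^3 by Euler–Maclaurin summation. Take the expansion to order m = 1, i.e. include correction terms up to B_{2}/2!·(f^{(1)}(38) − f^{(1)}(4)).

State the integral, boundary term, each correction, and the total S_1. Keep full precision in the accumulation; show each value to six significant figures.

S_1 ≈ 0.0397018

∫_4^38 1/x^3 dx evaluates to 0.0309037.
½[f(4) + f(38)] = ½[0.0156250 + 1.82242e-05] = 0.00782161.
Integral + boundary = 0.0387254.
Order-1 term: 1/12 · (-1.43876e-06 − (-0.0117188)) = 0.000976443.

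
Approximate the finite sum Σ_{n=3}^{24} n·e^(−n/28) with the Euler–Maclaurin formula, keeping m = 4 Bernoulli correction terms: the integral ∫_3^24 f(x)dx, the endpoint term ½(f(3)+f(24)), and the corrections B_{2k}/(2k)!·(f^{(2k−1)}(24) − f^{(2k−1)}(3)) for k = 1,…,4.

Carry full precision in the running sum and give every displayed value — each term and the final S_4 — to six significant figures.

S_4 ≈ 168.300

Integral: ∫_3^24 x·e^(−x/28) dx = 161.922.
Endpoint term: (f(3) + f(24))/2 = (2.69519 + 10.1849)/2 = 6.44007.
Integral + boundary = 168.362.
Correction k=1: B_{2}/2! · (f^{(1)}(24) − f^{(1)}(3)) = 1/12 · (0.0606247 − 0.802140) = -0.0617930.
Partial sum through k=1: 168.300.
Correction k=2: B_{4}/4! · (f^{(3)}(24) − f^{(3)}(3)) = −1/720 · (0.00115991 − 0.00331497) = 2.99313e-06.
Partial sum through k=2: 168.300.
Correction k=3: B_{6}/6! · (f^{(5)}(24) − f^{(5)}(3)) = 1/30240 · (2.86033e-06 − 7.15153e-06) = -1.41905e-10.
Partial sum through k=3: 168.300.
Correction k=4: B_{8}/8! · (f^{(7)}(24) − f^{(7)}(3)) = −1/1209600 · (5.40966e-09 − 1.28505e-08) = 6.15148e-15.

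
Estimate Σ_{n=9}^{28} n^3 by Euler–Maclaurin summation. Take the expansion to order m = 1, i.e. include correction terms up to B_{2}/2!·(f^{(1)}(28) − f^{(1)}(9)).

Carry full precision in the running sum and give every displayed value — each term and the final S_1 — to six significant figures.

∫_9^28 x^3 dx evaluates to 152024.
Endpoint term: (f(9) + f(28))/2 = (729.000 + 21952.0)/2 = 11340.5.
Integral + boundary = 163364.
Order-1 term: 1/12 · (2352.00 − 243.000) = 175.750.

S_1 ≈ 163540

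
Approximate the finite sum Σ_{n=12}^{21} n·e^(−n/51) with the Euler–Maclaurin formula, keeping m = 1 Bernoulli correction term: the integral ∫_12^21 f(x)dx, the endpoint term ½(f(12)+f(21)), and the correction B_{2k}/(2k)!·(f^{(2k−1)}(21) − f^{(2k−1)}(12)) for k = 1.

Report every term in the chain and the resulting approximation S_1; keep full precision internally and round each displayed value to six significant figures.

S_1 ≈ 118.410

The integral term ∫_12^21 x·e^(−x/51) dx = 106.730.
Endpoint term: (f(12) + f(21))/2 = (9.48406 + 13.9121)/2 = 11.6981.
So far: 118.428.
Order-1 term: 1/12 · (0.389694 − 0.604376) = -0.0178902.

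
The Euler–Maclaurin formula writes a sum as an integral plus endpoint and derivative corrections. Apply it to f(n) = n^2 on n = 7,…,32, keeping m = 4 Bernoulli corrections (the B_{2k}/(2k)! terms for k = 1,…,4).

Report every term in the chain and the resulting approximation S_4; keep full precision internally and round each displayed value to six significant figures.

Integral: ∫_7^32 x^2 dx = 10808.3.
½[f(7) + f(32)] = ½[49.0000 + 1024.00] = 536.500.
So far: 11344.8.
Correction k=1: B_{2}/2! · (f^{(1)}(32) − f^{(1)}(7)) = 1/12 · (64.0000 − 14.0000) = 4.16667.
After k=1: 11349.0.
Correction k=2: B_{4}/4! · (f^{(3)}(32) − f^{(3)}(7)) = −1/720 · (0.00000 − 0.00000) = 0.00000.
After k=2: 11349.0.
Correction k=3: B_{6}/6! · (f^{(5)}(32) − f^{(5)}(7)) = 1/30240 · (0.00000 − 0.00000) = 0.00000.
After k=3: 11349.0.
Correction k=4: B_{8}/8! · (f^{(7)}(32) − f^{(7)}(7)) = −1/1209600 · (0.00000 − 0.00000) = 0.00000.

S_4 ≈ 11349.0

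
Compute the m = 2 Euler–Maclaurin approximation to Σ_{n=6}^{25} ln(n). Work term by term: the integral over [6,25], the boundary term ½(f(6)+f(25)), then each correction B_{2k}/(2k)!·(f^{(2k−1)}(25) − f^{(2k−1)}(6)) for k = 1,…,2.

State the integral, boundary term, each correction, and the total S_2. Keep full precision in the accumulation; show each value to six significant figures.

The integral term ∫_6^25 ln(x) dx = 50.7213.
Endpoint term: (f(6) + f(25))/2 = (1.79176 + 3.21888)/2 = 2.50532.
Integral + boundary = 53.2267.
Correction k=1: B_{2}/2! · (f^{(1)}(25) − f^{(1)}(6)) = 1/12 · (0.0400000 − 0.166667) = -0.0105556.
Running total after k=1: 53.2161.
Correction k=2: B_{4}/4! · (f^{(3)}(25) − f^{(3)}(6)) = −1/720 · (0.000128000 − 0.00925926) = 1.26823e-05.

S_2 ≈ 53.2161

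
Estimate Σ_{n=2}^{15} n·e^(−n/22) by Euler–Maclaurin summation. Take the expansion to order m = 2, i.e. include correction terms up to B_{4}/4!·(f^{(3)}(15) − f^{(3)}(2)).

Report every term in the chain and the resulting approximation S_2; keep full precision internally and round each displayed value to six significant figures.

S_2 ≈ 75.1301

∫_2^15 x·e^(−x/22) dx evaluates to 70.4801.
Endpoint term: (f(2) + f(15))/2 = (1.82620 + 7.58545)/2 = 4.70583.
Integral + boundary = 75.1859.
k=1: B_{2}/(2)! × [f^{(1)}(15) − f^{(1)}(2)] = 1/12 × (0.160903 − 0.830092) = -0.0557657.
Running total after k=1: 75.1301.
k=2: B_{4}/(4)! × [f^{(3)}(15) − f^{(3)}(2)] = −1/720 × (0.00242210 − 0.00548821) = 4.25848e-06.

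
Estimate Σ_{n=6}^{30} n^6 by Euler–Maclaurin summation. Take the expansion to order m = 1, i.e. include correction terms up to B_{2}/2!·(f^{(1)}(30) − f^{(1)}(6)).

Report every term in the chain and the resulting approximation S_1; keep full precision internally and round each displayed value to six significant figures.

∫_6^30 x^6 dx evaluates to 3.12425e+09.
½[f(6) + f(30)] = ½[46656.0 + 7.29000e+08] = 3.64523e+08.
Integral + boundary = 3.48877e+09.
Correction k=1: B_{2}/2! · (f^{(1)}(30) − f^{(1)}(6)) = 1/12 · (1.45800e+08 − 46656.0) = 1.21461e+07.

S_1 ≈ 3.50092e+09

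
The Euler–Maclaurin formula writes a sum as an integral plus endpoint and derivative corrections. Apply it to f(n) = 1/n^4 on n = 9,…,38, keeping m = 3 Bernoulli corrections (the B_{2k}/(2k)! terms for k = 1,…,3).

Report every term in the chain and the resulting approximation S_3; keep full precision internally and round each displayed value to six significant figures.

∫_9^38 1/x^4 dx evaluates to 0.000451173.
Boundary: ½(f(9) + f(38)) = ½(0.000152416 + 4.79585e-07) = 7.64477e-05.
Running total after boundary: 0.000527620.
Correction k=1: B_{2}/2! · (f^{(1)}(38) − f^{(1)}(9)) = 1/12 · (-5.04826e-08 − (-6.77404e-05)) = 5.64082e-06.
Running total after k=1: 0.000533261.
Correction k=2: B_{4}/4! · (f^{(3)}(38) − f^{(3)}(9)) = −1/720 · (-1.04881e-09 − (-2.50890e-05)) = -3.48444e-08.
Running total after k=2: 0.000533226.
Correction k=3: B_{6}/6! · (f^{(5)}(38) − f^{(5)}(9)) = 1/30240 · (-4.06740e-11 − (-1.73455e-05)) = 5.73593e-10.

S_3 ≈ 0.000533227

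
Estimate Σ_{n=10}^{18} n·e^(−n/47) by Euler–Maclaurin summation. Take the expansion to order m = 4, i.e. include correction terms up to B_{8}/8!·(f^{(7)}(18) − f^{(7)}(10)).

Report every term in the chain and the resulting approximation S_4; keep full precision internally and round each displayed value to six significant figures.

S_4 ≈ 92.7345

∫_10^18 x·e^(−x/47) dx evaluates to 82.5743.
½[f(10) + f(18)] = ½[8.08345 + 12.2729] = 10.1782.
So far: 92.7525.
Order-1 term: 1/12 · (0.420702 − 0.636357) = -0.0179712.
Partial sum through k=1: 92.7345.
Order-2 term: −1/720 · (0.000807767 − 0.00101994) = 2.94685e-07.
Partial sum through k=2: 92.7345.
Order-3 term: 1/30240 · (6.45127e-07 − 7.93031e-07) = -4.89102e-12.
Partial sum through k=3: 92.7345.
Order-4 term: −1/1209600 · (4.18552e-10 − 5.08982e-10) = 7.47601e-17.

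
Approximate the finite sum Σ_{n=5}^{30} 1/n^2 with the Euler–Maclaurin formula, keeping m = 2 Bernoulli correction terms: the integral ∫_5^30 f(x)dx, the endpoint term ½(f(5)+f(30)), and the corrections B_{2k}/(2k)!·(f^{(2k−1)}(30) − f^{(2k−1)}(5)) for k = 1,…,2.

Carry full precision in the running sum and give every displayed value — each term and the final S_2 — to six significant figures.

The integral term ∫_5^30 1/x^2 dx = 0.166667.
Endpoint term: (f(5) + f(30))/2 = (0.0400000 + 0.00111111)/2 = 0.0205556.
Integral + boundary = 0.187222.
Order-1 term: 1/12 · (-7.40741e-05 − (-0.0160000)) = 0.00132716.
After k=1: 0.188549.
Order-2 term: −1/720 · (-9.87654e-07 − (-0.00768000)) = -1.06653e-05.

S_2 ≈ 0.188539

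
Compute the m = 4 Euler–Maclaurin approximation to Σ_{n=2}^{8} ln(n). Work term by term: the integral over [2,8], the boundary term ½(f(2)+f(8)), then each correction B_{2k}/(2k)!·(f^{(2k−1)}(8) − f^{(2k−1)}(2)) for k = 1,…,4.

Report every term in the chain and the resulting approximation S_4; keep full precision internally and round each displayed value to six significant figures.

S_4 ≈ 10.6046

∫_2^8 ln(x) dx evaluates to 9.24924.
Boundary: ½(f(2) + f(8)) = ½(0.693147 + 2.07944) = 1.38629.
Running total after boundary: 10.6355.
k=1: B_{2}/(2)! × [f^{(1)}(8) − f^{(1)}(2)] = 1/12 × (0.125000 − 0.500000) = -0.0312500.
Running total after k=1: 10.6043.
k=2: B_{4}/(4)! × [f^{(3)}(8) − f^{(3)}(2)] = −1/720 × (0.00390625 − 0.250000) = 0.000341797.
Running total after k=2: 10.6046.
k=3: B_{6}/(6)! × [f^{(5)}(8) − f^{(5)}(2)] = 1/30240 × (0.000732422 − 0.750000) = -2.47774e-05.
Running total after k=3: 10.6046.
k=4: B_{8}/(8)! × [f^{(7)}(8) − f^{(7)}(2)] = −1/1209600 × (0.000343323 − 5.62500) = 4.65001e-06.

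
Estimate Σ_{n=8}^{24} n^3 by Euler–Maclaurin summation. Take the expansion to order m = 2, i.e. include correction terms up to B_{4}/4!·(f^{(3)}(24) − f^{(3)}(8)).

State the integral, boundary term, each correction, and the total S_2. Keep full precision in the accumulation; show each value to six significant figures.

S_2 ≈ 89216.0

Integral: ∫_8^24 x^3 dx = 81920.0.
Endpoint term: (f(8) + f(24))/2 = (512.000 + 13824.0)/2 = 7168.00.
Running total after boundary: 89088.0.
Order-1 term: 1/12 · (1728.00 − 192.000) = 128.000.
Partial sum through k=1: 89216.0.
Order-2 term: −1/720 · (6.00000 − 6.00000) = 0.00000.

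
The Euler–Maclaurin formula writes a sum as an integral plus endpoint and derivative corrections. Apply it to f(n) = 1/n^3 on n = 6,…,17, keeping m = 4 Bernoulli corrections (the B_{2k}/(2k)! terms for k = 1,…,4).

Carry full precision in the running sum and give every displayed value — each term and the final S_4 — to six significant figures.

S_4 ≈ 0.0147635

Integral: ∫_6^17 1/x^3 dx = 0.0121588.
Endpoint term: (f(6) + f(17))/2 = (0.00462963 + 0.000203542)/2 = 0.00241659.
So far: 0.0145754.
k=1: B_{2}/(2)! × [f^{(1)}(17) − f^{(1)}(6)] = 1/12 × (-3.59191e-05 − (-0.00231481)) = 0.000189908.
Running total after k=1: 0.0147653.
k=2: B_{4}/(4)! × [f^{(3)}(17) − f^{(3)}(6)] = −1/720 × (-2.48575e-06 − (-0.00128601)) = -1.78267e-06.
Running total after k=2: 0.0147635.
k=3: B_{6}/(6)! × [f^{(5)}(17) − f^{(5)}(6)] = 1/30240 × (-3.61251e-07 − (-0.00150034)) = 4.96026e-08.
Running total after k=3: 0.0147635.
k=4: B_{8}/(8)! × [f^{(7)}(17) − f^{(7)}(6)] = −1/1209600 × (-9.00003e-08 − (-0.00300069)) = -2.48065e-09.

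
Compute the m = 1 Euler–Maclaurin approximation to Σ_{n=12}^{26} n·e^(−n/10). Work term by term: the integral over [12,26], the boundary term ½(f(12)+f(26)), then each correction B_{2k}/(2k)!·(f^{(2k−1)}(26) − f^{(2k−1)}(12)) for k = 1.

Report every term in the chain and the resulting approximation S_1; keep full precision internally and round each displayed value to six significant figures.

∫_12^26 x·e^(−x/10) dx evaluates to 39.5242.
Endpoint term: (f(12) + f(26))/2 = (3.61433 + 1.93111)/2 = 2.77272.
So far: 42.2970.
k=1: B_{2}/(2)! × [f^{(1)}(26) − f^{(1)}(12)] = 1/12 × (-0.118838 − (-0.0602388)) = -0.00488324.

S_1 ≈ 42.2921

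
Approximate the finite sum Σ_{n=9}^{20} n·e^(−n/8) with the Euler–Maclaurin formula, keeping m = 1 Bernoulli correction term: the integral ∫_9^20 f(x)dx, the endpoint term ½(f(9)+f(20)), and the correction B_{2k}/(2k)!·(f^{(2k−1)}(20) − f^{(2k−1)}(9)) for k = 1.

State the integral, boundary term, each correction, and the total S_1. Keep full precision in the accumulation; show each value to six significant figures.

Integral: ∫_9^20 x·e^(−x/8) dx = 25.7657.
Endpoint term: (f(9) + f(20))/2 = (2.92187 + 1.64170)/2 = 2.28179.
So far: 28.0475.
Order-1 term: 1/12 · (-0.123127 − (-0.0405816)) = -0.00687883.

S_1 ≈ 28.0406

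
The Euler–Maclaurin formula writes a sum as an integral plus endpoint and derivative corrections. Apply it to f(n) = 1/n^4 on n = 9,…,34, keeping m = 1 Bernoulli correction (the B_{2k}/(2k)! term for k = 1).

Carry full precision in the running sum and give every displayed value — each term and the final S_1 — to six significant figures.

The integral term ∫_9^34 1/x^4 dx = 0.000448766.
Boundary: ½(f(9) + f(34)) = ½(0.000152416 + 7.48315e-07) = 7.65821e-05.
Integral + boundary = 0.000525349.
Correction k=1: B_{2}/2! · (f^{(1)}(34) − f^{(1)}(9)) = 1/12 · (-8.80370e-08 − (-6.77404e-05)) = 5.63769e-06.

S_1 ≈ 0.000530986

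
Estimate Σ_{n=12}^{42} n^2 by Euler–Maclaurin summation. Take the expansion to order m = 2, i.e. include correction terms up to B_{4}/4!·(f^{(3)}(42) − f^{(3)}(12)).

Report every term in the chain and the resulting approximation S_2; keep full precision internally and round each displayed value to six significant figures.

S_2 ≈ 25079.0

∫_12^42 x^2 dx evaluates to 24120.0.
Boundary: ½(f(12) + f(42)) = ½(144.000 + 1764.00) = 954.000.
Running total after boundary: 25074.0.
Correction k=1: B_{2}/2! · (f^{(1)}(42) − f^{(1)}(12)) = 1/12 · (84.0000 − 24.0000) = 5.00000.
After k=1: 25079.0.
Correction k=2: B_{4}/4! · (f^{(3)}(42) − f^{(3)}(12)) = −1/720 · (0.00000 − 0.00000) = 0.00000.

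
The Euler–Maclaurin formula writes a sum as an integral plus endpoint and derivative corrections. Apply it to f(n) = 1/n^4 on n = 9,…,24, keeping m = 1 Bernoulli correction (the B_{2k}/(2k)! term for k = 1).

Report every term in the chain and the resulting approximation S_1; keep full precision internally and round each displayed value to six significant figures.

The integral term ∫_9^24 1/x^4 dx = 0.000433135.
½[f(9) + f(24)] = ½[0.000152416 + 3.01408e-06] = 7.77149e-05.
Integral + boundary = 0.000510850.
Order-1 term: 1/12 · (-5.02347e-07 − (-6.77404e-05)) = 5.60317e-06.

S_1 ≈ 0.000516453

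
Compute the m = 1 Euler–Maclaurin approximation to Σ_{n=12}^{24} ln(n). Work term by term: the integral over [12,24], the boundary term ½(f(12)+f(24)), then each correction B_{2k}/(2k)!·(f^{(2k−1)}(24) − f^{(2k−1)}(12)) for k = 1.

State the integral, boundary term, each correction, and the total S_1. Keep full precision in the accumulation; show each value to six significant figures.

∫_12^24 ln(x) dx evaluates to 34.4544.
½[f(12) + f(24)] = ½[2.48491 + 3.17805] = 2.83148.
Integral + boundary = 37.2859.
Order-1 term: 1/12 · (0.0416667 − 0.0833333) = -0.00347222.

S_1 ≈ 37.2824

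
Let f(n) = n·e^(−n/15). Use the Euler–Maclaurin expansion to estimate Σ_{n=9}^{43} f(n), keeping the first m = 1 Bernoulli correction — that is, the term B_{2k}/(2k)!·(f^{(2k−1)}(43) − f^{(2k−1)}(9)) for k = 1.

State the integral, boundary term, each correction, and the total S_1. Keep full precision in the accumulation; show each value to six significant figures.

S_1 ≈ 151.745

Integral: ∫_9^43 x·e^(−x/15) dx = 148.079.
½[f(9) + f(43)] = ½[4.93930 + 2.44619] = 3.69275.
So far: 151.772.
Order-1 term: 1/12 · (-0.106191 − 0.219525) = -0.0271430.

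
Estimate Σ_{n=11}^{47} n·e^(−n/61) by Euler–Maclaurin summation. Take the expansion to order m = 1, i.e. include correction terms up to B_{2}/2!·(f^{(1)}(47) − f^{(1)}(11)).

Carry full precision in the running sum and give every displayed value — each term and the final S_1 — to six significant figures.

S_1 ≈ 633.894

The integral term ∫_11^47 x·e^(−x/61) dx = 618.474.
½[f(11) + f(47)] = ½[9.18496 + 21.7509] = 15.4679.
So far: 633.942.
Correction k=1: B_{2}/2! · (f^{(1)}(47) − f^{(1)}(11)) = 1/12 · (0.106213 − 0.684423) = -0.0481842.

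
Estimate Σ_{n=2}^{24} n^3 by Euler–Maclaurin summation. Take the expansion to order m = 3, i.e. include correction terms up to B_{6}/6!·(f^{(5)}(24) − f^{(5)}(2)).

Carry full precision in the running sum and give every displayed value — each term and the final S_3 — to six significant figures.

The integral term ∫_2^24 x^3 dx = 82940.0.
½[f(2) + f(24)] = ½[8.00000 + 13824.0] = 6916.00.
So far: 89856.0.
k=1: B_{2}/(2)! × [f^{(1)}(24) − f^{(1)}(2)] = 1/12 × (1728.00 − 12.0000) = 143.000.
Running total after k=1: 89999.0.
k=2: B_{4}/(4)! × [f^{(3)}(24) − f^{(3)}(2)] = −1/720 × (6.00000 − 6.00000) = 0.00000.
Running total after k=2: 89999.0.
k=3: B_{6}/(6)! × [f^{(5)}(24) − f^{(5)}(2)] = 1/30240 × (0.00000 − 0.00000) = 0.00000.

S_3 ≈ 89999.0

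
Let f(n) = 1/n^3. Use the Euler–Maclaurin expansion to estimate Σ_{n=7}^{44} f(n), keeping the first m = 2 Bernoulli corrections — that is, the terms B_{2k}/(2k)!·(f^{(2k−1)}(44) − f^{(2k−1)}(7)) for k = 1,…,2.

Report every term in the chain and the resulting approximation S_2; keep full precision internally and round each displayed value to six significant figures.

The integral term ∫_7^44 1/x^3 dx = 0.00994582.
Endpoint term: (f(7) + f(44))/2 = (0.00291545 + 1.17393e-05)/2 = 0.00146360.
Integral + boundary = 0.0114094.
Correction k=1: B_{2}/2! · (f^{(1)}(44) − f^{(1)}(7)) = 1/12 · (-8.00406e-07 − (-0.00124948)) = 0.000104057.
Partial sum through k=1: 0.0115135.
Correction k=2: B_{4}/4! · (f^{(3)}(44) − f^{(3)}(7)) = −1/720 · (-8.26866e-09 − (-0.000509992)) = -7.08310e-07.

S_2 ≈ 0.0115128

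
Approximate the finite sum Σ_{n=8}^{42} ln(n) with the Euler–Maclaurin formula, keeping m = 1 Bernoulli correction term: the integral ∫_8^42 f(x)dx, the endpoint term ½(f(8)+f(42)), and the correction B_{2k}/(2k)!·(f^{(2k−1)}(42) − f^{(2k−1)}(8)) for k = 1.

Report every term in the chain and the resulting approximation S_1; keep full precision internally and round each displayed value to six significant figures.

∫_8^42 ln(x) dx evaluates to 106.347.
Boundary: ½(f(8) + f(42)) = ½(2.07944 + 3.73767) = 2.90856.
Running total after boundary: 109.255.
k=1: B_{2}/(2)! × [f^{(1)}(42) − f^{(1)}(8)] = 1/12 × (0.0238095 − 0.125000) = -0.00843254.

S_1 ≈ 109.247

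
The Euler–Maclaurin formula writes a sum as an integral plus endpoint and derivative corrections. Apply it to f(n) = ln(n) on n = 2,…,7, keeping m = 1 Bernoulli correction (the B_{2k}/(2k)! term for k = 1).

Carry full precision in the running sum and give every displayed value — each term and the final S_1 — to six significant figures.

S_1 ≈ 8.52484

The integral term ∫_2^7 ln(x) dx = 7.23508.
Boundary: ½(f(2) + f(7)) = ½(0.693147 + 1.94591) = 1.31953.
Running total after boundary: 8.55461.
k=1: B_{2}/(2)! × [f^{(1)}(7) − f^{(1)}(2)] = 1/12 × (0.142857 − 0.500000) = -0.0297619.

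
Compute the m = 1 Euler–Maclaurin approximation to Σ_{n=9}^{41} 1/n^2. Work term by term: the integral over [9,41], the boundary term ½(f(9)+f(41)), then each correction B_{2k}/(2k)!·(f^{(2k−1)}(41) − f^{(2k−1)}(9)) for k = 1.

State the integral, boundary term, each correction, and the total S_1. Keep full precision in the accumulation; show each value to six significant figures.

The integral term ∫_9^41 1/x^2 dx = 0.0867209.
Endpoint term: (f(9) + f(41))/2 = (0.0123457 + 0.000594884)/2 = 0.00647028.
Running total after boundary: 0.0931911.
Correction k=1: B_{2}/2! · (f^{(1)}(41) − f^{(1)}(9)) = 1/12 · (-2.90187e-05 − (-0.00274348)) = 0.000226205.

S_1 ≈ 0.0934174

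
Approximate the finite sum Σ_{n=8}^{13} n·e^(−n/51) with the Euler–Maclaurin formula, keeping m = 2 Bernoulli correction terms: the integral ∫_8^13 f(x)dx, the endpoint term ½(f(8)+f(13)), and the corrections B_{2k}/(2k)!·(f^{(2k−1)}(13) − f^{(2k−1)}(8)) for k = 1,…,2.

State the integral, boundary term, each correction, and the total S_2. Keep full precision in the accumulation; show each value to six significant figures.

∫_8^13 x·e^(−x/51) dx evaluates to 42.5821.
Boundary: ½(f(8) + f(13)) = ½(6.83857 + 10.0749) = 8.45674.
Running total after boundary: 51.0388.
Order-1 term: 1/12 · (0.577445 − 0.720732) = -0.0119405.
Running total after k=1: 51.0269.
Order-2 term: −1/720 · (0.000817928 − 0.000934400) = 1.61767e-07.

S_2 ≈ 51.0269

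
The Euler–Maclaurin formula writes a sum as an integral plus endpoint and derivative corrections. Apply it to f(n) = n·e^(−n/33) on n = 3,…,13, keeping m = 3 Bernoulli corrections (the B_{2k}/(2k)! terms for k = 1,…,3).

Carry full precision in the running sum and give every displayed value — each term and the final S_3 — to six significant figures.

Integral: ∫_3^13 x·e^(−x/33) dx = 61.0322.
½[f(3) + f(13)] = ½[2.73930 + 8.76713] = 5.75322.
So far: 66.7854.
Correction k=1: B_{2}/2! · (f^{(1)}(13) − f^{(1)}(3)) = 1/12 · (0.408724 − 0.830092) = -0.0351139.
Partial sum through k=1: 66.7503.
Correction k=2: B_{4}/4! · (f^{(3)}(13) − f^{(3)}(3)) = −1/720 · (0.00161388 − 0.00243920) = 1.14628e-06.
Partial sum through k=2: 66.7503.
Correction k=3: B_{6}/6! · (f^{(5)}(13) − f^{(5)}(3)) = 1/30240 · (2.61932e-06 − 3.77976e-06) = -3.83743e-11.

S_3 ≈ 66.7503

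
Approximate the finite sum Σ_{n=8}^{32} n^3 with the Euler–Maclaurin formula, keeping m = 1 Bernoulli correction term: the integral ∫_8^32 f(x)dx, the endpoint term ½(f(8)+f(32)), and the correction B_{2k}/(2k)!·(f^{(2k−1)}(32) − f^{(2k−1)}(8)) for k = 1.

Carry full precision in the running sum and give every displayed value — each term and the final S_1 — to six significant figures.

S_1 ≈ 278000

The integral term ∫_8^32 x^3 dx = 261120.
Boundary: ½(f(8) + f(32)) = ½(512.000 + 32768.0) = 16640.0.
Integral + boundary = 277760.
k=1: B_{2}/(2)! × [f^{(1)}(32) − f^{(1)}(8)] = 1/12 × (3072.00 − 192.000) = 240.000.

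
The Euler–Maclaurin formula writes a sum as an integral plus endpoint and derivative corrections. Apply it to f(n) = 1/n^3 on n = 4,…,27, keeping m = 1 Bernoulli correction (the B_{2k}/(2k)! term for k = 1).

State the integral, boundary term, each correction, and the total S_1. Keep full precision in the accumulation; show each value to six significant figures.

S_1 ≈ 0.0393781

Integral: ∫_4^27 1/x^3 dx = 0.0305641.
½[f(4) + f(27)] = ½[0.0156250 + 5.08053e-05] = 0.00783790.
Integral + boundary = 0.0384020.
k=1: B_{2}/(2)! × [f^{(1)}(27) − f^{(1)}(4)] = 1/12 × (-5.64503e-06 − (-0.0117188)) = 0.000976092.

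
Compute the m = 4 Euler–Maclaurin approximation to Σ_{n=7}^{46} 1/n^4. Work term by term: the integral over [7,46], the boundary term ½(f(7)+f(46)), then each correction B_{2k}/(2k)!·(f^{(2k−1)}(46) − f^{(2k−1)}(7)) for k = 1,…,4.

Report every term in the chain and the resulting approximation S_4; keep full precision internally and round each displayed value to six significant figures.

S_4 ≈ 0.00119639

Integral: ∫_7^46 1/x^4 dx = 0.000968393.
Boundary: ½(f(7) + f(46)) = ½(0.000416493 + 2.23341e-07) = 0.000208358.
Running total after boundary: 0.00117675.
Order-1 term: 1/12 · (-1.94210e-08 − (-0.000237996)) = 1.98314e-05.
Running total after k=1: 0.00119658.
Order-2 term: −1/720 · (-2.75345e-10 − (-0.000145712)) = -2.02377e-07.
Running total after k=2: 0.00119638.
Order-3 term: 1/30240 · (-7.28700e-12 − (-0.000166528)) = 5.50687e-09.
Running total after k=3: 0.00119639.
Order-4 term: −1/1209600 · (-3.09939e-13 − (-0.000305868)) = -2.52867e-10.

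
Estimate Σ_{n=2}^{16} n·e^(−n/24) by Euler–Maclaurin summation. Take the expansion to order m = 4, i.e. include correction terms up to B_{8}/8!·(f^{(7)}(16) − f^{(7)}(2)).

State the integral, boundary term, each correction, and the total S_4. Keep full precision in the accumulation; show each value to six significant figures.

S_4 ≈ 86.1986

Integral: ∫_2^16 x·e^(−x/24) dx = 81.2273.
½[f(2) + f(16)] = ½[1.84009 + 8.21467] = 5.02738.
Running total after boundary: 86.2547.
Order-1 term: 1/12 · (0.171139 − 0.843374) = -0.0560196.
Running total after k=1: 86.1986.
Order-2 term: −1/720 · (0.00207981 − 0.00465879) = 3.58191e-06.
Running total after k=2: 86.1986.
Order-3 term: 1/30240 · (6.70575e-06 − 1.36344e-05) = -2.29120e-10.
Running total after k=3: 86.1986.
Order-4 term: −1/1209600 · (1.70151e-08 − 3.32995e-08) = 1.34626e-14.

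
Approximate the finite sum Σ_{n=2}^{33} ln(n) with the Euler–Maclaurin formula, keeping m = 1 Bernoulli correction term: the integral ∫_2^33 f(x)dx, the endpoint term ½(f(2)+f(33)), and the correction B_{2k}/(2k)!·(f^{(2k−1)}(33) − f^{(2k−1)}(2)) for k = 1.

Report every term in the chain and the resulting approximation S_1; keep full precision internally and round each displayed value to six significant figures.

S_1 ≈ 85.0541

Integral: ∫_2^33 ln(x) dx = 82.9985.
Boundary: ½(f(2) + f(33)) = ½(0.693147 + 3.49651) = 2.09483.
So far: 85.0933.
Order-1 term: 1/12 · (0.0303030 − 0.500000) = -0.0391414.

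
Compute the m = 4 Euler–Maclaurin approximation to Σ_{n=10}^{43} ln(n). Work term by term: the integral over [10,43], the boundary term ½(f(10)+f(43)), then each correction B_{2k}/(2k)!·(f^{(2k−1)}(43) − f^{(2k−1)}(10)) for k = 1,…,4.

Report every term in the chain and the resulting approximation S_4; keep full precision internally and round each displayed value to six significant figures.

S_4 ≈ 108.731

∫_10^43 ln(x) dx evaluates to 105.706.
½[f(10) + f(43)] = ½[2.30259 + 3.76120] = 3.03189.
So far: 108.738.
k=1: B_{2}/(2)! × [f^{(1)}(43) − f^{(1)}(10)] = 1/12 × (0.0232558 − 0.100000) = -0.00639535.
After k=1: 108.731.
k=2: B_{4}/(4)! × [f^{(3)}(43) − f^{(3)}(10)] = −1/720 × (2.51550e-05 − 0.00200000) = 2.74284e-06.
After k=2: 108.731.
k=3: B_{6}/(6)! × [f^{(5)}(43) − f^{(5)}(10)] = 1/30240 × (1.63256e-07 − 0.000240000) = -7.93111e-09.
After k=3: 108.731.
k=4: B_{8}/(8)! × [f^{(7)}(43) − f^{(7)}(10)] = −1/1209600 × (2.64883e-09 − 7.20000e-05) = 5.95216e-11.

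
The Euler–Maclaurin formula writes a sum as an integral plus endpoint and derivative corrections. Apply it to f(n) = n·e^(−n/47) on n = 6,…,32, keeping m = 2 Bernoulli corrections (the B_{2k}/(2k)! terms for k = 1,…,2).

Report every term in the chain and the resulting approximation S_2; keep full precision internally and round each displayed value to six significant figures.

∫_6^32 x·e^(−x/47) dx evaluates to 312.992.
½[f(6) + f(32)] = ½[5.28092 + 16.1980] = 10.7394.
So far: 323.732.
Order-1 term: 1/12 · (0.161549 − 0.767793) = -0.0505204.
Running total after k=1: 323.681.
Order-2 term: −1/720 · (0.000531426 − 0.00114445) = 8.51427e-07.

S_2 ≈ 323.681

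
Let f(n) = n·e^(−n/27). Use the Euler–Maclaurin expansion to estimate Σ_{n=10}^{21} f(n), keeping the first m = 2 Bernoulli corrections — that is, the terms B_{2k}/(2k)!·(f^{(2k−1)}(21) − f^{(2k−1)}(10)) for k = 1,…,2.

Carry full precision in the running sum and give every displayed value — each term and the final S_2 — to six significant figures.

S_2 ≈ 102.621

The integral term ∫_10^21 x·e^(−x/27) dx = 94.3722.
½[f(10) + f(21)] = ½[6.90479 + 9.64794] = 8.27636.
Running total after boundary: 102.649.
Order-1 term: 1/12 · (0.102095 − 0.434746) = -0.0277209.
Partial sum through k=1: 102.621.
Order-2 term: −1/720 · (0.00140048 − 0.00249068) = 1.51417e-06.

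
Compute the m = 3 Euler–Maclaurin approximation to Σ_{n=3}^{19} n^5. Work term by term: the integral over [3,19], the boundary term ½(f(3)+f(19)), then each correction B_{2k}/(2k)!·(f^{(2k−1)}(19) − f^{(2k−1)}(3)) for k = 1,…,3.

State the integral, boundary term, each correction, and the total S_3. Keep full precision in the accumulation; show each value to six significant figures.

Integral: ∫_3^19 x^5 dx = 7.84086e+06.
½[f(3) + f(19)] = ½[243.000 + 2.47610e+06] = 1.23817e+06.
Integral + boundary = 9.07903e+06.
Correction k=1: B_{2}/2! · (f^{(1)}(19) − f^{(1)}(3)) = 1/12 · (651605 − 405.000) = 54266.7.
After k=1: 9.13330e+06.
Correction k=2: B_{4}/4! · (f^{(3)}(19) − f^{(3)}(3)) = −1/720 · (21660.0 − 540.000) = -29.3333.
After k=2: 9.13327e+06.
Correction k=3: B_{6}/6! · (f^{(5)}(19) − f^{(5)}(3)) = 1/30240 · (120.000 − 120.000) = 0.00000.

S_3 ≈ 9.13327e+06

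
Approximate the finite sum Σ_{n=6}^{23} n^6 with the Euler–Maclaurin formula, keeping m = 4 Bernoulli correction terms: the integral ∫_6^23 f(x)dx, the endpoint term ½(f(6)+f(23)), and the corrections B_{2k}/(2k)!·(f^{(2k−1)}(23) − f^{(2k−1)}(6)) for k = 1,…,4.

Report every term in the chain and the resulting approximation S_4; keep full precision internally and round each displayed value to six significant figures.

Integral: ∫_6^23 x^6 dx = 4.86364e+08.
Endpoint term: (f(6) + f(23))/2 = (46656.0 + 1.48036e+08)/2 = 7.40413e+07.
So far: 5.60405e+08.
Order-1 term: 1/12 · (3.86181e+07 − 46656.0) = 3.21428e+06.
Partial sum through k=1: 5.63619e+08.
Order-2 term: −1/720 · (1.46004e+06 − 25920.0) = -1991.83.
Partial sum through k=2: 5.63617e+08.
Order-3 term: 1/30240 · (16560.0 − 4320.00) = 0.404762.
Partial sum through k=3: 5.63617e+08.
Order-4 term: −1/1209600 · (0.00000 − 0.00000) = 0.00000.

S_4 ≈ 5.63617e+08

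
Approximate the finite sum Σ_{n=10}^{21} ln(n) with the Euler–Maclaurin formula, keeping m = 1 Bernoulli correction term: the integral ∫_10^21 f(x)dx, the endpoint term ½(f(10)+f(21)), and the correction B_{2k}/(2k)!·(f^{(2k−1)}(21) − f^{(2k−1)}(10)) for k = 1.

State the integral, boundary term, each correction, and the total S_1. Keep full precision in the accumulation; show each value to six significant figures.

∫_10^21 ln(x) dx evaluates to 29.9091.
½[f(10) + f(21)] = ½[2.30259 + 3.04452] = 2.67355.
So far: 32.5827.
Correction k=1: B_{2}/2! · (f^{(1)}(21) − f^{(1)}(10)) = 1/12 · (0.0476190 − 0.100000) = -0.00436508.

S_1 ≈ 32.5783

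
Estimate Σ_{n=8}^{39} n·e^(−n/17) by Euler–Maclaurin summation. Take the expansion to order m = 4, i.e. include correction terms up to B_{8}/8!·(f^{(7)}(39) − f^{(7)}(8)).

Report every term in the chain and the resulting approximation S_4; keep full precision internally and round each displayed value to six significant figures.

Integral: ∫_8^39 x·e^(−x/17) dx = 169.460.
Boundary: ½(f(8) + f(39)) = ½(4.99708 + 3.93316) = 4.46512.
So far: 173.925.
Correction k=1: B_{2}/2! · (f^{(1)}(39) − f^{(1)}(8)) = 1/12 · (-0.130512 − 0.330689) = -0.0384334.
Running total after k=1: 173.887.
Correction k=2: B_{4}/4! · (f^{(3)}(39) − f^{(3)}(8)) = −1/720 · (0.000246327 − 0.00546698) = 7.25091e-06.
Running total after k=2: 173.887.
Correction k=3: B_{6}/6! · (f^{(5)}(39) − f^{(5)}(8)) = 1/30240 · (3.26731e-06 − 3.38744e-05) = -1.01214e-09.
Running total after k=3: 173.887.
Correction k=4: B_{8}/8! · (f^{(7)}(39) − f^{(7)}(8)) = −1/1209600 · (1.96619e-08 − 1.68969e-07) = 1.23435e-13.

S_4 ≈ 173.887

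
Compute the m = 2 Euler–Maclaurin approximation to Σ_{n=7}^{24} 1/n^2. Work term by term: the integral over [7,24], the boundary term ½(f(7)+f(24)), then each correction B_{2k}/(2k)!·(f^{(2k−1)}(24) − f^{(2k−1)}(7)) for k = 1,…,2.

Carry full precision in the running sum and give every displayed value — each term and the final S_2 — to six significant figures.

S_2 ≈ 0.112734

∫_7^24 1/x^2 dx evaluates to 0.101190.
Endpoint term: (f(7) + f(24))/2 = (0.0204082 + 0.00173611)/2 = 0.0110721.
Integral + boundary = 0.112263.
Correction k=1: B_{2}/2! · (f^{(1)}(24) − f^{(1)}(7)) = 1/12 · (-0.000144676 − (-0.00583090)) = 0.000473852.
Partial sum through k=1: 0.112736.
Correction k=2: B_{4}/4! · (f^{(3)}(24) − f^{(3)}(7)) = −1/720 · (-3.01408e-06 − (-0.00142798)) = -1.97911e-06.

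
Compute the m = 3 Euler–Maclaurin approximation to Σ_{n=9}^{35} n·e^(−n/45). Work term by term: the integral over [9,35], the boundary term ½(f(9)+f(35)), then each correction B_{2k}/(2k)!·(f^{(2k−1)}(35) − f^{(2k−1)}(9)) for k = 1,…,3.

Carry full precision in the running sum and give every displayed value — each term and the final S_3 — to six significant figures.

The integral term ∫_9^35 x·e^(−x/45) dx = 335.583.
Endpoint term: (f(9) + f(35))/2 = (7.36858 + 16.0799)/2 = 11.7242.
Running total after boundary: 347.307.
Correction k=1: B_{2}/2! · (f^{(1)}(35) − f^{(1)}(9)) = 1/12 · (0.102095 − 0.654985) = -0.0460742.
After k=1: 347.261.
Correction k=2: B_{4}/4! · (f^{(3)}(35) − f^{(3)}(9)) = −1/720 · (0.000504171 − 0.00113207) = 8.72085e-07.
After k=2: 347.261.
Correction k=3: B_{6}/6! · (f^{(5)}(35) − f^{(5)}(9)) = 1/30240 · (4.73049e-07 − 9.58368e-07) = -1.60489e-11.

S_3 ≈ 347.261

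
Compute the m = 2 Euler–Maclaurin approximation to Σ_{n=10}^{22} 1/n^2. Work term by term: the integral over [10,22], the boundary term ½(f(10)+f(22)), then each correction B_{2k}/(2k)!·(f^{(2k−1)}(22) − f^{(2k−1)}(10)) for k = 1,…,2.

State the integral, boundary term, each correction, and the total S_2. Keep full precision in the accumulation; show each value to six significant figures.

S_2 ≈ 0.0607292

∫_10^22 1/x^2 dx evaluates to 0.0545455.
½[f(10) + f(22)] = ½[0.0100000 + 0.00206612] = 0.00603306.
Running total after boundary: 0.0605785.
Correction k=1: B_{2}/2! · (f^{(1)}(22) − f^{(1)}(10)) = 1/12 · (-0.000187829 − (-0.00200000)) = 0.000151014.
After k=1: 0.0607295.
Correction k=2: B_{4}/4! · (f^{(3)}(22) − f^{(3)}(10)) = −1/720 · (-4.65691e-06 − (-0.000240000)) = -3.26865e-07.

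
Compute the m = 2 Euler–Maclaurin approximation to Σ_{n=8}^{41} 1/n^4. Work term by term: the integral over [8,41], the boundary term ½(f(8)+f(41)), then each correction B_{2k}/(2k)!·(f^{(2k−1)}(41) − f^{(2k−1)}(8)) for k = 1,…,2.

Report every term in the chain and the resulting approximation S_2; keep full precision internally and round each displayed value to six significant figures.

S_2 ≈ 0.000778543

∫_8^41 1/x^4 dx evaluates to 0.000646205.
Boundary: ½(f(8) + f(41)) = ½(0.000244141 + 3.53887e-07) = 0.000122247.
Running total after boundary: 0.000768452.
Correction k=1: B_{2}/2! · (f^{(1)}(41) − f^{(1)}(8)) = 1/12 · (-3.45256e-08 − (-0.000122070)) = 1.01696e-05.
Running total after k=1: 0.000778622.
Correction k=2: B_{4}/4! · (f^{(3)}(41) − f^{(3)}(8)) = −1/720 · (-6.16161e-10 − (-5.72205e-05)) = -7.94720e-08.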